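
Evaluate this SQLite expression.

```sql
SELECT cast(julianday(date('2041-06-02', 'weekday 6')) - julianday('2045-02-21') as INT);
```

-1354

`weekday 6` advances to the next Saturday; 2041-06-02 is a Sunday, so it moves forward to 2041-06-08.
22 days remain in June 2041 after the 8th (30 − 8).
Full months from July 2041 through January 2045 contribute their day counts.
Then 21 days into February 2045.
Total: 22 + 31 + 31 + 30 + 31 + 30 + 31 + 31 + 28 + 31 + 30 + 31 + 30 + 31 + 31 + 30 + 31 + 30 + 31 + 31 + 28 + 31 + 30 + 31 + 30 + 31 + 31 + 30 + 31 + 30 + 31 + 31 + 29 + 31 + 30 + 31 + 30 + 31 + 31 + 30 + 31 + 30 + 31 + 31 + 21 = 1354.
The subtraction is earlier − later, so the result is −1354 → -1354.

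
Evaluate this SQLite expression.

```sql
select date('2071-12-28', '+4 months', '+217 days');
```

Adding +4 months to 2071-12-28 gives 2072-04-28.
Applying '+217 days' to 2072-04-28: counting 217 days forward gives 2072-12-01.

2072-12-01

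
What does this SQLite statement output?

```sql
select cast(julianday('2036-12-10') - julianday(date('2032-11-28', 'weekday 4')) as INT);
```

`weekday 4` advances to the next Thursday; 2032-11-28 is a Sunday, so it moves forward to 2032-12-02.
29 days remain in December 2032 after the 2nd (31 − 2).
Full months from January 2033 through November 2036 contribute their day counts.
Then 10 days into December 2036.
Total: 29 + 31 + 28 + 31 + 30 + 31 + 30 + 31 + 31 + 30 + 31 + 30 + 31 + 31 + 28 + 31 + 30 + 31 + 30 + 31 + 31 + 30 + 31 + 30 + 31 + 31 + 28 + 31 + 30 + 31 + 30 + 31 + 31 + 30 + 31 + 30 + 31 + 31 + 29 + 31 + 30 + 31 + 30 + 31 + 31 + 30 + 31 + 30 + 10 = 1469.

1469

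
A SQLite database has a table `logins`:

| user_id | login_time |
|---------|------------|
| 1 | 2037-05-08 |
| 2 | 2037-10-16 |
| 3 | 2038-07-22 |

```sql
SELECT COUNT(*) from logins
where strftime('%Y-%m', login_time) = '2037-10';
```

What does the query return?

Rows with year-month 2037-10: 2037-10-16 → 1.

1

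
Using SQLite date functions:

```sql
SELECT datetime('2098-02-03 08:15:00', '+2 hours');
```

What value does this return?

2098-02-03 10:15:00

+2 hours from 2098-02-03 08:15:00 is 2098-02-03 10:15:00.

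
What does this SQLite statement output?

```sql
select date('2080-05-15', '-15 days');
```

2080-04-30

Going back 15 days from 2080-05-15 reaches 2080-04-30 (last day of April, 30 days).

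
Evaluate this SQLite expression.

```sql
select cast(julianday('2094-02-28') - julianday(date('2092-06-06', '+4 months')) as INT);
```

Adding +4 months to 2092-06-06 gives 2092-10-06.
25 days remain in October 2092 after the 6th (31 − 6).
Full months from November 2092 through January 2094 contribute their day counts.
Then 28 days into February 2094.
Total: 25 + 30 + 31 + 31 + 28 + 31 + 30 + 31 + 30 + 31 + 31 + 30 + 31 + 30 + 31 + 31 + 28 = 510.

510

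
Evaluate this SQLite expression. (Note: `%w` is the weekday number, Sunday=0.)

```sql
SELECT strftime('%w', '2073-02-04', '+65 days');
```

1

First apply '+65 days': 2073-02-04 → 2073-04-10.
2073-04-10 is a Monday; with Sunday=0 that is 1.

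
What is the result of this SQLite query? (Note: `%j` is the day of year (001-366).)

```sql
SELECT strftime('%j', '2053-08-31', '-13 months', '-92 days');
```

121

First apply '-13 months', '-92 days': 2053-08-31 → 2052-04-30.
Day-of-year for 2052-04-30: days since 2052-01-01 inclusive = 121, zero-padded to 121.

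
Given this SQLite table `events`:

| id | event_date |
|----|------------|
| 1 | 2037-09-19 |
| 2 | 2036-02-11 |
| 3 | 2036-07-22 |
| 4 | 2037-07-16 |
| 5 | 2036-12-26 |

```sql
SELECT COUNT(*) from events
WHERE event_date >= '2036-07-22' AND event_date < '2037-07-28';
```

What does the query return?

Rows in [2036-07-22, 2037-07-28): 2036-07-22, 2037-07-16, 2036-12-26 → 3 rows.

3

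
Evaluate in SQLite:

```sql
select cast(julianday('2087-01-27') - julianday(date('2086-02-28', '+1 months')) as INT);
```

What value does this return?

305

Adding +1 month to 2086-02-28 gives 2086-03-28.
3 days remain in March 2086 after the 28th (31 − 28).
Full months from April 2086 through December 2086 contribute their day counts.
Then 27 days into January 2087.
Total: 3 + 30 + 31 + 30 + 31 + 31 + 30 + 31 + 30 + 31 + 27 = 305.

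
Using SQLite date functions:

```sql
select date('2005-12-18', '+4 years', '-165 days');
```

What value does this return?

2009-07-06

Adding +4 years to 2005-12-18 gives 2009-12-18.
Applying '-165 days' to 2009-12-18: counting 165 days back gives 2009-07-06.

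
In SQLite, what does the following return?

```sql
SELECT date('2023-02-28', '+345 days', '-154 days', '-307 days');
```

2022-11-04

Applying '+345 days' to 2023-02-28: counting 345 days forward gives 2024-02-08.
Applying '-154 days' to 2024-02-08: counting 154 days back gives 2023-09-07.
Applying '-307 days' to 2023-09-07: counting 307 days back gives 2022-11-04.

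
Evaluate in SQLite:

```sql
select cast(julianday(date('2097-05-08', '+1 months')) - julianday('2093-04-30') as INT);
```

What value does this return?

1500

Adding +1 month to 2097-05-08 gives 2097-06-08.
0 days remain in April 2093 after the 30th (30 − 30).
Full months from May 2093 through May 2097 contribute their day counts.
Then 8 days into June 2097.
Total: 0 + 31 + 30 + 31 + 31 + 30 + 31 + 30 + 31 + 31 + 28 + 31 + 30 + 31 + 30 + 31 + 31 + 30 + 31 + 30 + 31 + 31 + 28 + 31 + 30 + 31 + 30 + 31 + 31 + 30 + 31 + 30 + 31 + 31 + 29 + 31 + 30 + 31 + 30 + 31 + 31 + 30 + 31 + 30 + 31 + 31 + 28 + 31 + 30 + 31 + 8 = 1500.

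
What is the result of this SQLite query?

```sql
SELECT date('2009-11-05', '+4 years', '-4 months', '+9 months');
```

2014-04-05

Adding +4 years to 2009-11-05 gives 2013-11-05.
Adding -4 months to 2013-11-05 gives 2013-07-05.
Adding +9 months to 2013-07-05 gives 2014-04-05.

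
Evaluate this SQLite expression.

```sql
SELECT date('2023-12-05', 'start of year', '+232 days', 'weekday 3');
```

2023-08-23

`start of year` rewinds 2023-12-05 to 2023-01-01.
Applying '+232 days' to 2023-01-01: counting 232 days forward gives 2023-08-21.
`weekday 3` advances to the next Wednesday; 2023-08-21 is a Monday, so it moves forward to 2023-08-23.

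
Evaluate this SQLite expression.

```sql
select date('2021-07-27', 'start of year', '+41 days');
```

2021-02-11

`start of year` rewinds 2021-07-27 to 2021-01-01.
Applying '+41 days' to 2021-01-01: counting 41 days forward gives 2021-02-11.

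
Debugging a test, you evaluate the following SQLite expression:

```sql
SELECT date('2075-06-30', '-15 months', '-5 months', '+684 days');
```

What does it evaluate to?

2075-09-14

Adding -15 months to 2075-06-30 gives 2074-03-30.
Adding -5 months to 2074-03-30 gives 2073-10-30.
Applying '+684 days' to 2073-10-30: counting 684 days forward gives 2075-09-14.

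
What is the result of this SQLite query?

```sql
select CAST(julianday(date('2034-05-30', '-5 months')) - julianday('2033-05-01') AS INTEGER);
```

Adding -5 months to 2034-05-30 gives 2033-12-30.
30 days remain in May 2033 after the 1st (31 − 1).
Full months from June 2033 through November 2033 contribute their day counts.
Then 30 days into December 2033.
Total: 30 + 30 + 31 + 31 + 30 + 31 + 30 + 30 = 243.

243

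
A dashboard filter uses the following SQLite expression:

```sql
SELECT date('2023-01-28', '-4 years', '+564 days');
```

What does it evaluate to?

Adding -4 years to 2023-01-28 gives 2019-01-28.
Applying '+564 days' to 2019-01-28: counting 564 days forward gives 2020-08-14.

2020-08-14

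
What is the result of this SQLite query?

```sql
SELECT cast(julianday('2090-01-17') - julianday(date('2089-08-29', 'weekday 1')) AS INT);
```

141

`weekday 1` advances to the next Monday; 2089-08-29 is already a Monday, so it stays at 2089-08-29.
2 days remain in August 2089 after the 29th (31 − 29).
September 2089: 30 days.
October 2089: 31 days.
November 2089: 30 days.
December 2089: 31 days.
Then 17 days into January 2090.
Total: 2 + 30 + 31 + 30 + 31 + 17 = 141.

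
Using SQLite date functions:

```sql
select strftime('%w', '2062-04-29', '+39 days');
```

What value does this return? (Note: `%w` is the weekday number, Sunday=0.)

First apply '+39 days': 2062-04-29 → 2062-06-07.
2062-06-07 is a Wednesday; with Sunday=0 that is 3.

3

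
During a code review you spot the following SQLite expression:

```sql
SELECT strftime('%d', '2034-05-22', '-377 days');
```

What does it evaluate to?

10

First apply '-377 days': 2034-05-22 → 2033-05-10.
`%d` extracts the 2-digit day of month: 10.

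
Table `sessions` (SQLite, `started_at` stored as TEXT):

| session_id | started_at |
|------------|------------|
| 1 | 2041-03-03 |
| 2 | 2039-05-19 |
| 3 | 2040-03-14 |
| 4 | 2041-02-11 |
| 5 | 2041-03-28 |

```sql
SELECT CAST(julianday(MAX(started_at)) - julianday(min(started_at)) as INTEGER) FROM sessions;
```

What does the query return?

MIN = 2039-05-19, MAX = 2041-03-28.
12 days remain in May 2039 after the 19th (31 − 19).
Full months from June 2039 through February 2041 contribute their day counts.
Then 28 days into March 2041.
Total: 12 + 30 + 31 + 31 + 30 + 31 + 30 + 31 + 31 + 29 + 31 + 30 + 31 + 30 + 31 + 31 + 30 + 31 + 30 + 31 + 31 + 28 + 28 = 679.

679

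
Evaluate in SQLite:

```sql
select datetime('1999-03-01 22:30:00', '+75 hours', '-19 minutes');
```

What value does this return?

+75 hours from 1999-03-01 22:30:00 is 1999-03-05 01:30:00 (crosses midnight).
-19 minutes from 1999-03-05 01:30:00 is 1999-03-05 01:11:00.

1999-03-05 01:11:00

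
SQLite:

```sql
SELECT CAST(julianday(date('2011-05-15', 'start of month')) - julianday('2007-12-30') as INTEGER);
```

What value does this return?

1218

`start of month` rewinds 2011-05-15 to 2011-05-01.
1 day remains in December 2007 after the 30th (31 − 30).
Full months from January 2008 through April 2011 contribute their day counts.
Then 1 day into May 2011.
Total: 1 + 31 + 29 + 31 + 30 + 31 + 30 + 31 + 31 + 30 + 31 + 30 + 31 + 31 + 28 + 31 + 30 + 31 + 30 + 31 + 31 + 30 + 31 + 30 + 31 + 31 + 28 + 31 + 30 + 31 + 30 + 31 + 31 + 30 + 31 + 30 + 31 + 31 + 28 + 31 + 30 + 1 = 1218.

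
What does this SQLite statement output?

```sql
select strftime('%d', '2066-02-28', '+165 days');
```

12

First apply '+165 days': 2066-02-28 → 2066-08-12.
`%d` extracts the 2-digit day of month: 12.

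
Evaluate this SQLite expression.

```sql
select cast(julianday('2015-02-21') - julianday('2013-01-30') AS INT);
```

752

1 day remains in January 2013 after the 30th (31 − 30).
Full months from February 2013 through January 2015 contribute their day counts.
Then 21 days into February 2015.
Total: 1 + 28 + 31 + 30 + 31 + 30 + 31 + 31 + 30 + 31 + 30 + 31 + 31 + 28 + 31 + 30 + 31 + 30 + 31 + 31 + 30 + 31 + 30 + 31 + 31 + 21 = 752.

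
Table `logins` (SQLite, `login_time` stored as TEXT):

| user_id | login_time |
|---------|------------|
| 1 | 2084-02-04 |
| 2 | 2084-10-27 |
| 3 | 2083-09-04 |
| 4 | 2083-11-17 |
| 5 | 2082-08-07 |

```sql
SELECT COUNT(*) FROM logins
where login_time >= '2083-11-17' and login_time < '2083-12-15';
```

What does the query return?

Rows in [2083-11-17, 2083-12-15): 2083-11-17 → 1 row.

1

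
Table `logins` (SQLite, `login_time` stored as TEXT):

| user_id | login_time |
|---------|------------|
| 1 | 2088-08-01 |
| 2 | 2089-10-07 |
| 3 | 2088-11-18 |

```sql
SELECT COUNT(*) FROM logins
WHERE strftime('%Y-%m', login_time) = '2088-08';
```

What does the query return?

1

Rows with year-month 2088-08: 2088-08-01 → 1.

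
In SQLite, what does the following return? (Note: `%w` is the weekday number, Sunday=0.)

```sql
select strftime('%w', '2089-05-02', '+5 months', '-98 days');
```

0

First apply '+5 months', '-98 days': 2089-05-02 → 2089-06-26.
2089-06-26 is a Sunday; with Sunday=0 that is 0.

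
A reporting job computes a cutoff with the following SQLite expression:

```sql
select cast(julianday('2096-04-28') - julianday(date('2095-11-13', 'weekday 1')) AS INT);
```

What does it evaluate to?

`weekday 1` advances to the next Monday; 2095-11-13 is a Sunday, so it moves forward to 2095-11-14.
16 days remain in November 2095 after the 14th (30 − 14).
December 2095: 31 days.
January 2096: 31 days.
February 2096: 29 days (leap year).
March 2096: 31 days.
Then 28 days into April 2096.
Total: 16 + 31 + 31 + 29 + 31 + 28 = 166.

166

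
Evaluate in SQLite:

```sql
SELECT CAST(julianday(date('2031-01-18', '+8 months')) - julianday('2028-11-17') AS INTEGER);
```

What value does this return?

1035

Adding +8 months to 2031-01-18 gives 2031-09-18.
13 days remain in November 2028 after the 17th (30 − 17).
Full months from December 2028 through August 2031 contribute their day counts.
Then 18 days into September 2031.
Total: 13 + 31 + 31 + 28 + 31 + 30 + 31 + 30 + 31 + 31 + 30 + 31 + 30 + 31 + 31 + 28 + 31 + 30 + 31 + 30 + 31 + 31 + 30 + 31 + 30 + 31 + 31 + 28 + 31 + 30 + 31 + 30 + 31 + 31 + 18 = 1035.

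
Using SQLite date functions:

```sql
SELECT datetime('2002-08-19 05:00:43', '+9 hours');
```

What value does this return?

2002-08-19 14:00:43

+9 hours from 2002-08-19 05:00:43 is 2002-08-19 14:00:43.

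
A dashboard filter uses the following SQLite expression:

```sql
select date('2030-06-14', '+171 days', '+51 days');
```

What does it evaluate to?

Applying '+171 days' to 2030-06-14: counting 171 days forward gives 2030-12-02.
Applying '+51 days' to 2030-12-02: counting 51 days forward gives 2031-01-22.

2031-01-22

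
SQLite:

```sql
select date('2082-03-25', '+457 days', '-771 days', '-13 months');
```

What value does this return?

2080-04-15

Applying '+457 days' to 2082-03-25: counting 457 days forward gives 2083-06-25.
Applying '-771 days' to 2083-06-25: counting 771 days back gives 2081-05-15.
Adding -13 months to 2081-05-15 gives 2080-04-15.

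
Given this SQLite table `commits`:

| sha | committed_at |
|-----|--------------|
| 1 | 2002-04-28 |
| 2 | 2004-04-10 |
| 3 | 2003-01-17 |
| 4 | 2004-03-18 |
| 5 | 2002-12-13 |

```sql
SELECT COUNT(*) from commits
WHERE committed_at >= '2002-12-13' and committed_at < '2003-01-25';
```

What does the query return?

Rows in [2002-12-13, 2003-01-25): 2003-01-17, 2002-12-13 → 2 rows.

2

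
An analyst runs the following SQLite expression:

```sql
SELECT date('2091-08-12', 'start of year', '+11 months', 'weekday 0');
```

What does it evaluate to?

`start of year` rewinds 2091-08-12 to 2091-01-01.
Adding +11 months to 2091-01-01 gives 2091-12-01.
`weekday 0` advances to the next Sunday; 2091-12-01 is a Saturday, so it moves forward to 2091-12-02.

2091-12-02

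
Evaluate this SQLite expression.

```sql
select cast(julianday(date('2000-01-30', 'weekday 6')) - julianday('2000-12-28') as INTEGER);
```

-327

`weekday 6` advances to the next Saturday; 2000-01-30 is a Sunday, so it moves forward to 2000-02-05.
24 days remain in February 2000 after the 5th (29 − 5).
Full months from March 2000 through November 2000 contribute their day counts.
Then 28 days into December 2000.
Total: 24 + 31 + 30 + 31 + 30 + 31 + 31 + 30 + 31 + 30 + 28 = 327.
The subtraction is earlier − later, so the result is −327 → -327.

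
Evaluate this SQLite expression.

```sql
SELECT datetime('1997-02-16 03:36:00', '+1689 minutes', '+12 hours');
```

1997-02-17 19:45:00

1689 minutes = 28h 9m; +1689 minutes from 1997-02-16 03:36:00 is 1997-02-17 07:45:00 (crosses midnight).
+12 hours from 1997-02-17 07:45:00 is 1997-02-17 19:45:00.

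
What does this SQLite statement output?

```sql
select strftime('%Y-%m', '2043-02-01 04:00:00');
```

`%Y-%m` extracts the year-month: 2043-02.

2043-02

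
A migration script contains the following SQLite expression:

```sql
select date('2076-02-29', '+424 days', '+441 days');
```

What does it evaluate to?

Applying '+424 days' to 2076-02-29: counting 424 days forward gives 2077-04-28.
Applying '+441 days' to 2077-04-28: counting 441 days forward gives 2078-07-13.

2078-07-13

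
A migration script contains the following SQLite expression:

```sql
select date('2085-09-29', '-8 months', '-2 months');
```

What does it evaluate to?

2084-11-29

Adding -8 months to 2085-09-29 gives 2085-01-29.
Adding -2 months to 2085-01-29 gives 2084-11-29.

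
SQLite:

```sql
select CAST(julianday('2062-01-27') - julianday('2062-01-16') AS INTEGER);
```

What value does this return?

Both dates are in January 2062: 27 − 16 = 11.

11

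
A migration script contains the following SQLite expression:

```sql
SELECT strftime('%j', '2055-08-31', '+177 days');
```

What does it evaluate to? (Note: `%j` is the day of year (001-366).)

055

First apply '+177 days': 2055-08-31 → 2056-02-24.
Day-of-year for 2056-02-24: days since 2056-01-01 inclusive = 55, zero-padded to 055.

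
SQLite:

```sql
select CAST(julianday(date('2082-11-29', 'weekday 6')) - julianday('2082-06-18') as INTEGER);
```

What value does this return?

170

`weekday 6` advances to the next Saturday; 2082-11-29 is a Sunday, so it moves forward to 2082-12-05.
12 days remain in June 2082 after the 18th (30 − 18).
July 2082: 31 days.
August 2082: 31 days.
September 2082: 30 days.
October 2082: 31 days.
November 2082: 30 days.
Then 5 days into December 2082.
Total: 12 + 31 + 31 + 30 + 31 + 30 + 5 = 170.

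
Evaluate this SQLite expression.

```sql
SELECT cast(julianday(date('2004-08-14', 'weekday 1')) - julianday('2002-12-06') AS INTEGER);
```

619

`weekday 1` advances to the next Monday; 2004-08-14 is a Saturday, so it moves forward to 2004-08-16.
25 days remain in December 2002 after the 6th (31 − 6).
Full months from January 2003 through July 2004 contribute their day counts.
Then 16 days into August 2004.
Total: 25 + 31 + 28 + 31 + 30 + 31 + 30 + 31 + 31 + 30 + 31 + 30 + 31 + 31 + 29 + 31 + 30 + 31 + 30 + 31 + 16 = 619.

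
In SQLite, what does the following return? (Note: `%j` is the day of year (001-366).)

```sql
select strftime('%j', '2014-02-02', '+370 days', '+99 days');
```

First apply '+370 days', '+99 days': 2014-02-02 → 2015-05-17.
Day-of-year for 2015-05-17: days since 2015-01-01 inclusive = 137, zero-padded to 137.

137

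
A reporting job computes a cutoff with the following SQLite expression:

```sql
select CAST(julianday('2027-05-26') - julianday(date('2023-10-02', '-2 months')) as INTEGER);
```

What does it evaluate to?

Adding -2 months to 2023-10-02 gives 2023-08-02.
29 days remain in August 2023 after the 2nd (31 − 2).
Full months from September 2023 through April 2027 contribute their day counts.
Then 26 days into May 2027.
Total: 29 + 30 + 31 + 30 + 31 + 31 + 29 + 31 + 30 + 31 + 30 + 31 + 31 + 30 + 31 + 30 + 31 + 31 + 28 + 31 + 30 + 31 + 30 + 31 + 31 + 30 + 31 + 30 + 31 + 31 + 28 + 31 + 30 + 31 + 30 + 31 + 31 + 30 + 31 + 30 + 31 + 31 + 28 + 31 + 30 + 26 = 1393.

1393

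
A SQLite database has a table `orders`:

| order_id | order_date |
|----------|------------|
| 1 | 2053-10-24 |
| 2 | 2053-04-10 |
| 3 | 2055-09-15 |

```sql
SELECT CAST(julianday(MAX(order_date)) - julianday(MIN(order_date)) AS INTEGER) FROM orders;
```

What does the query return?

MIN = 2053-04-10, MAX = 2055-09-15.
20 days remain in April 2053 after the 10th (30 − 10).
Full months from May 2053 through August 2055 contribute their day counts.
Then 15 days into September 2055.
Total: 20 + 31 + 30 + 31 + 31 + 30 + 31 + 30 + 31 + 31 + 28 + 31 + 30 + 31 + 30 + 31 + 31 + 30 + 31 + 30 + 31 + 31 + 28 + 31 + 30 + 31 + 30 + 31 + 31 + 15 = 888.

888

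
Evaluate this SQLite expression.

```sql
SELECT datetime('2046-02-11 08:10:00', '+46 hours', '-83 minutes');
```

2046-02-13 04:47:00

+46 hours from 2046-02-11 08:10:00 is 2046-02-13 06:10:00 (crosses midnight).
83 minutes = 1h 23m; -83 minutes from 2046-02-13 06:10:00 is 2046-02-13 04:47:00.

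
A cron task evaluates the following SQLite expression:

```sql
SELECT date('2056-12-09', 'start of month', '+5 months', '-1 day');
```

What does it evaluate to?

`start of month` rewinds 2056-12-09 to 2056-12-01.
Adding +5 months to 2056-12-01 gives 2057-05-01.
Going back 1 day from 2057-05-01 reaches 2057-04-30 (last day of April, 30 days).

2057-04-30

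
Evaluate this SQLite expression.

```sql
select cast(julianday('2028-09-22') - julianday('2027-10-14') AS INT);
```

17 days remain in October 2027 after the 14th (31 − 14).
Full months from November 2027 through August 2028 contribute their day counts.
Then 22 days into September 2028.
Total: 17 + 30 + 31 + 31 + 29 + 31 + 30 + 31 + 30 + 31 + 31 + 22 = 344.

344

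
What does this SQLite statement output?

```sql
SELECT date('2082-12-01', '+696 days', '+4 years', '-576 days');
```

2087-03-31

Applying '+696 days' to 2082-12-01: counting 696 days forward gives 2084-10-27.
Adding +4 years to 2084-10-27 gives 2088-10-27.
Applying '-576 days' to 2088-10-27: counting 576 days back gives 2087-03-31.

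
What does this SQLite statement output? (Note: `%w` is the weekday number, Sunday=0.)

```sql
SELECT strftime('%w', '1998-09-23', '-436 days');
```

1

First apply '-436 days': 1998-09-23 → 1997-07-14.
1997-07-14 is a Monday; with Sunday=0 that is 1.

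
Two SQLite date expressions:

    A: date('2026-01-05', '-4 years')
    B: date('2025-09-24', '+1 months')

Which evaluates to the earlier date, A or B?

A = 2022-01-05.
B = 2025-10-24.
A is earlier.

A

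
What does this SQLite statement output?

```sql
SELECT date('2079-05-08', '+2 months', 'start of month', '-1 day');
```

Adding +2 months to 2079-05-08 gives 2079-07-08.
`start of month` rewinds 2079-07-08 to 2079-07-01.
Going back 1 day from 2079-07-01 reaches 2079-06-30 (last day of June, 30 days).

2079-06-30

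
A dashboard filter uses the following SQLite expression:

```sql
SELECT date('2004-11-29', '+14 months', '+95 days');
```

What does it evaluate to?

2006-05-04

Adding +14 months to 2004-11-29 gives 2006-01-29.
Applying '+95 days' to 2006-01-29: counting 95 days forward gives 2006-05-04.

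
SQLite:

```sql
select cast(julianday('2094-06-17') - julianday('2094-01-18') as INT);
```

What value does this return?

13 days remain in January 2094 after the 18th (31 − 18).
February 2094: 28 days.
March 2094: 31 days.
April 2094: 30 days.
May 2094: 31 days.
Then 17 days into June 2094.
Total: 13 + 28 + 31 + 30 + 31 + 17 = 150.

150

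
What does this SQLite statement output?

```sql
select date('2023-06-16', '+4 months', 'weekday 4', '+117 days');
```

2024-02-13

Adding +4 months to 2023-06-16 gives 2023-10-16.
`weekday 4` advances to the next Thursday; 2023-10-16 is a Monday, so it moves forward to 2023-10-19.
Applying '+117 days' to 2023-10-19: counting 117 days forward gives 2024-02-13.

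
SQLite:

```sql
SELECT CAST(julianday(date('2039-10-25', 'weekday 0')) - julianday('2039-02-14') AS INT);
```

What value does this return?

`weekday 0` advances to the next Sunday; 2039-10-25 is a Tuesday, so it moves forward to 2039-10-30.
14 days remain in February 2039 after the 14th (28 − 14).
Full months from March 2039 through September 2039 contribute their day counts.
Then 30 days into October 2039.
Total: 14 + 31 + 30 + 31 + 30 + 31 + 31 + 30 + 30 = 258.

258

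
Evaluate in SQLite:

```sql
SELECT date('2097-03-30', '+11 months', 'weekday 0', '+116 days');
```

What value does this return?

Adding +11 months to 2097-03-30 targets 2098-02-30. February 2098 has only 28 days, so SQLite normalizes the 2-day overflow forward to 2098-03-02.
`weekday 0` advances to the next Sunday; 2098-03-02 is already a Sunday, so it stays at 2098-03-02.
Applying '+116 days' to 2098-03-02: counting 116 days forward gives 2098-06-26.

2098-06-26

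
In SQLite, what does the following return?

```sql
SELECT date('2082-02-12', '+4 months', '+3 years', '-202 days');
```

2084-11-22

Adding +4 months to 2082-02-12 gives 2082-06-12.
Adding +3 years to 2082-06-12 gives 2085-06-12.
Applying '-202 days' to 2085-06-12: counting 202 days back gives 2084-11-22.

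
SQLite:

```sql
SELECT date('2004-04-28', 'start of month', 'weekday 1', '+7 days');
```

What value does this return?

`start of month` rewinds 2004-04-28 to 2004-04-01.
`weekday 1` advances to the next Monday; 2004-04-01 is a Thursday, so it moves forward to 2004-04-05.
Advancing 7 more days within April lands on 2004-04-12.

2004-04-12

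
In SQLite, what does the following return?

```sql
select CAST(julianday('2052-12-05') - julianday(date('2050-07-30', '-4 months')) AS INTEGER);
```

Adding -4 months to 2050-07-30 gives 2050-03-30.
1 day remains in March 2050 after the 30th (31 − 30).
Full months from April 2050 through November 2052 contribute their day counts.
Then 5 days into December 2052.
Total: 1 + 30 + 31 + 30 + 31 + 31 + 30 + 31 + 30 + 31 + 31 + 28 + 31 + 30 + 31 + 30 + 31 + 31 + 30 + 31 + 30 + 31 + 31 + 29 + 31 + 30 + 31 + 30 + 31 + 31 + 30 + 31 + 30 + 5 = 981.

981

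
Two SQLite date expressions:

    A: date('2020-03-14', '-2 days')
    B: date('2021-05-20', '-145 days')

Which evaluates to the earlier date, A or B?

A

A = 2020-03-12.
B = 2020-12-26.
A is earlier.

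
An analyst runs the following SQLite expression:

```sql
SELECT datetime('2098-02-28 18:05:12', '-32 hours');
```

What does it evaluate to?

-32 hours from 2098-02-28 18:05:12 is 2098-02-27 10:05:12 (crosses midnight).

2098-02-27 10:05:12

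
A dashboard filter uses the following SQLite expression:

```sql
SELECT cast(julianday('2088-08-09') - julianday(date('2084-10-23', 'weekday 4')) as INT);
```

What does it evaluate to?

`weekday 4` advances to the next Thursday; 2084-10-23 is a Monday, so it moves forward to 2084-10-26.
5 days remain in October 2084 after the 26th (31 − 26).
Full months from November 2084 through July 2088 contribute their day counts.
Then 9 days into August 2088.
Total: 5 + 30 + 31 + 31 + 28 + 31 + 30 + 31 + 30 + 31 + 31 + 30 + 31 + 30 + 31 + 31 + 28 + 31 + 30 + 31 + 30 + 31 + 31 + 30 + 31 + 30 + 31 + 31 + 28 + 31 + 30 + 31 + 30 + 31 + 31 + 30 + 31 + 30 + 31 + 31 + 29 + 31 + 30 + 31 + 30 + 31 + 9 = 1383.

1383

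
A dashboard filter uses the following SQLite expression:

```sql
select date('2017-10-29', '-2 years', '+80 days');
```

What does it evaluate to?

Adding -2 years to 2017-10-29 gives 2015-10-29.
Applying '+80 days' to 2015-10-29: counting 80 days forward gives 2016-01-17.

2016-01-17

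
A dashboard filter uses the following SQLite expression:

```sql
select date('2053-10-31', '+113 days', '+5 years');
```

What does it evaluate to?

2059-02-21

Applying '+113 days' to 2053-10-31: counting 113 days forward gives 2054-02-21.
Adding +5 years to 2054-02-21 gives 2059-02-21.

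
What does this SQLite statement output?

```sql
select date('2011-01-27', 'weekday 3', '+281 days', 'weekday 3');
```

`weekday 3` advances to the next Wednesday; 2011-01-27 is a Thursday, so it moves forward to 2011-02-02.
Applying '+281 days' to 2011-02-02: counting 281 days forward gives 2011-11-10.
`weekday 3` advances to the next Wednesday; 2011-11-10 is a Thursday, so it moves forward to 2011-11-16.

2011-11-16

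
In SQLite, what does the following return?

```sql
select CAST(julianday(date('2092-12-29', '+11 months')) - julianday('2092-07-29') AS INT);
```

Adding +11 months to 2092-12-29 gives 2093-11-29.
2 days remain in July 2092 after the 29th (31 − 29).
Full months from August 2092 through October 2093 contribute their day counts.
Then 29 days into November 2093.
Total: 2 + 31 + 30 + 31 + 30 + 31 + 31 + 28 + 31 + 30 + 31 + 30 + 31 + 31 + 30 + 31 + 29 = 488.

488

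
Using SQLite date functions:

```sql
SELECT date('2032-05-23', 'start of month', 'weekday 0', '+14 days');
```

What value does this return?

2032-05-16

`start of month` rewinds 2032-05-23 to 2032-05-01.
`weekday 0` advances to the next Sunday; 2032-05-01 is a Saturday, so it moves forward to 2032-05-02.
Advancing 14 more days within May lands on 2032-05-16.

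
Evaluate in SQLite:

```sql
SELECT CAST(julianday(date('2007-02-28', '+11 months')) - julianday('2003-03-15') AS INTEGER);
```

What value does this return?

1780

Adding +11 months to 2007-02-28 gives 2008-01-28.
16 days remain in March 2003 after the 15th (31 − 15).
Full months from April 2003 through December 2007 contribute their day counts.
Then 28 days into January 2008.
Total: 16 + 30 + 31 + 30 + 31 + 31 + 30 + 31 + 30 + 31 + 31 + 29 + 31 + 30 + 31 + 30 + 31 + 31 + 30 + 31 + 30 + 31 + 31 + 28 + 31 + 30 + 31 + 30 + 31 + 31 + 30 + 31 + 30 + 31 + 31 + 28 + 31 + 30 + 31 + 30 + 31 + 31 + 30 + 31 + 30 + 31 + 31 + 28 + 31 + 30 + 31 + 30 + 31 + 31 + 30 + 31 + 30 + 31 + 28 = 1780.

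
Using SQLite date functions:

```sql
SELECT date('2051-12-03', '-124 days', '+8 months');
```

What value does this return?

2052-04-01

Applying '-124 days' to 2051-12-03: counting 124 days back gives 2051-08-01.
Adding +8 months to 2051-08-01 gives 2052-04-01.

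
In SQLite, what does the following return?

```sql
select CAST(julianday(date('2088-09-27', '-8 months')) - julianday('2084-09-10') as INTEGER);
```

1234

Adding -8 months to 2088-09-27 gives 2088-01-27.
20 days remain in September 2084 after the 10th (30 − 10).
Full months from October 2084 through December 2087 contribute their day counts.
Then 27 days into January 2088.
Total: 20 + 31 + 30 + 31 + 31 + 28 + 31 + 30 + 31 + 30 + 31 + 31 + 30 + 31 + 30 + 31 + 31 + 28 + 31 + 30 + 31 + 30 + 31 + 31 + 30 + 31 + 30 + 31 + 31 + 28 + 31 + 30 + 31 + 30 + 31 + 31 + 30 + 31 + 30 + 31 + 27 = 1234.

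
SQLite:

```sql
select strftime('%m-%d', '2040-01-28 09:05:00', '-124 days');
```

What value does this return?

09-26

First apply '-124 days': 2040-01-28 09:05:00 → 2039-09-26 09:05:00.
`%m-%d` extracts the month-day: 09-26.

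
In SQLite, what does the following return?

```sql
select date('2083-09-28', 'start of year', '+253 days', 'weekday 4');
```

`start of year` rewinds 2083-09-28 to 2083-01-01.
Applying '+253 days' to 2083-01-01: counting 253 days forward gives 2083-09-11.
`weekday 4` advances to the next Thursday; 2083-09-11 is a Saturday, so it moves forward to 2083-09-16.

2083-09-16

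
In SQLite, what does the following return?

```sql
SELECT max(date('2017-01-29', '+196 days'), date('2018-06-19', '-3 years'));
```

2017-08-13

date('2017-01-29', '+196 days') → 2017-08-13.
date('2018-06-19', '-3 years') → 2015-06-19.
Later of the two is 2017-08-13.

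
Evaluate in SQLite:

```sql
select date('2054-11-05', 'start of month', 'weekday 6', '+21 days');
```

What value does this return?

2054-11-28

`start of month` rewinds 2054-11-05 to 2054-11-01.
`weekday 6` advances to the next Saturday; 2054-11-01 is a Sunday, so it moves forward to 2054-11-07.
Advancing 21 more days within November lands on 2054-11-28.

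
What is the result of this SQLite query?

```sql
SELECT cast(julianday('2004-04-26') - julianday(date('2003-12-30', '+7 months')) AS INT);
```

-95

Adding +7 months to 2003-12-30 gives 2004-07-30.
4 days remain in April 2004 after the 26th (30 − 26).
May 2004: 31 days.
June 2004: 30 days.
Then 30 days into July 2004.
Total: 4 + 31 + 30 + 30 = 95.
The subtraction is earlier − later, so the result is −95 → -95.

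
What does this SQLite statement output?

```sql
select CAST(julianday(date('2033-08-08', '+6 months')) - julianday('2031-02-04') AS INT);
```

1100

Adding +6 months to 2033-08-08 gives 2034-02-08.
24 days remain in February 2031 after the 4th (28 − 4).
Full months from March 2031 through January 2034 contribute their day counts.
Then 8 days into February 2034.
Total: 24 + 31 + 30 + 31 + 30 + 31 + 31 + 30 + 31 + 30 + 31 + 31 + 29 + 31 + 30 + 31 + 30 + 31 + 31 + 30 + 31 + 30 + 31 + 31 + 28 + 31 + 30 + 31 + 30 + 31 + 31 + 30 + 31 + 30 + 31 + 31 + 8 = 1100.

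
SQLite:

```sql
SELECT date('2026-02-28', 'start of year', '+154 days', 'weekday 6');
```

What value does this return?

2026-06-06

`start of year` rewinds 2026-02-28 to 2026-01-01.
Applying '+154 days' to 2026-01-01: counting 154 days forward gives 2026-06-04.
`weekday 6` advances to the next Saturday; 2026-06-04 is a Thursday, so it moves forward to 2026-06-06.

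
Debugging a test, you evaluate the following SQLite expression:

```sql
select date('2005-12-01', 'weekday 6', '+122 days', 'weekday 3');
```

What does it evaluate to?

`weekday 6` advances to the next Saturday; 2005-12-01 is a Thursday, so it moves forward to 2005-12-03.
Applying '+122 days' to 2005-12-03: counting 122 days forward gives 2006-04-04.
`weekday 3` advances to the next Wednesday; 2006-04-04 is a Tuesday, so it moves forward to 2006-04-05.

2006-04-05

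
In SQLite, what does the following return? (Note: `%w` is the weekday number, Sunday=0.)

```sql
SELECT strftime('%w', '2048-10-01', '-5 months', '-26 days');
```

First apply '-5 months', '-26 days': 2048-10-01 → 2048-04-05.
2048-04-05 is a Sunday; with Sunday=0 that is 0.

0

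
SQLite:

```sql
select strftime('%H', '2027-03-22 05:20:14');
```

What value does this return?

`%H` extracts the 2-digit hour (00-23): 05.

05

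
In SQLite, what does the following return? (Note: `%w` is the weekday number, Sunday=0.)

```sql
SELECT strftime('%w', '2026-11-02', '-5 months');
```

First apply '-5 months': 2026-11-02 → 2026-06-02.
2026-06-02 is a Tuesday; with Sunday=0 that is 2.

2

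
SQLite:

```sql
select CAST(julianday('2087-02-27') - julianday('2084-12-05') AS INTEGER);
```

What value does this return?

814

26 days remain in December 2084 after the 5th (31 − 5).
Full months from January 2085 through January 2087 contribute their day counts.
Then 27 days into February 2087.
Total: 26 + 31 + 28 + 31 + 30 + 31 + 30 + 31 + 31 + 30 + 31 + 30 + 31 + 31 + 28 + 31 + 30 + 31 + 30 + 31 + 31 + 30 + 31 + 30 + 31 + 31 + 27 = 814.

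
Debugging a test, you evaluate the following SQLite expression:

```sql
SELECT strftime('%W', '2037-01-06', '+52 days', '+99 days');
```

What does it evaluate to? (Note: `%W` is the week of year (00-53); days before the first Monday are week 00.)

First apply '+52 days', '+99 days': 2037-01-06 → 2037-06-06.
2037-06-06 is a Saturday. SQLite's %W counts Mondays since the year started; the result is 22.

22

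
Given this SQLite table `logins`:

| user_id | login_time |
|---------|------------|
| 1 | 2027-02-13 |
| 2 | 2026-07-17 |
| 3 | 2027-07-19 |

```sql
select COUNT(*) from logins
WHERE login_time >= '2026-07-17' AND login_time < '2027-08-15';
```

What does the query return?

3

Rows in [2026-07-17, 2027-08-15): 2027-02-13, 2026-07-17, 2027-07-19 → 3 rows.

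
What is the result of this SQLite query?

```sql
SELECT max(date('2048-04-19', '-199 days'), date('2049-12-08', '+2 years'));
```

2051-12-08

date('2048-04-19', '-199 days') → 2047-10-03.
date('2049-12-08', '+2 years') → 2051-12-08.
Later of the two is 2051-12-08.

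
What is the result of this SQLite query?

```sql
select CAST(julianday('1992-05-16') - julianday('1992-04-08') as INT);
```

22 days remain in April 1992 after the 8th (30 − 8).
Then 16 days into May 1992.
Total: 22 + 16 = 38.

38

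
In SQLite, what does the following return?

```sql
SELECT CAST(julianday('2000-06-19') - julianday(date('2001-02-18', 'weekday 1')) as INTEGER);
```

`weekday 1` advances to the next Monday; 2001-02-18 is a Sunday, so it moves forward to 2001-02-19.
11 days remain in June 2000 after the 19th (30 − 19).
Full months from July 2000 through January 2001 contribute their day counts.
Then 19 days into February 2001.
Total: 11 + 31 + 31 + 30 + 31 + 30 + 31 + 31 + 19 = 245.
The subtraction is earlier − later, so the result is −245 → -245.

-245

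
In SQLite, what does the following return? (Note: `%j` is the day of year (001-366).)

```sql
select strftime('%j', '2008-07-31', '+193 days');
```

040

First apply '+193 days': 2008-07-31 → 2009-02-09.
Day-of-year for 2009-02-09: days since 2009-01-01 inclusive = 40, zero-padded to 040.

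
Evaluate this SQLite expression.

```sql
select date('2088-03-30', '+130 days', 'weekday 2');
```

Applying '+130 days' to 2088-03-30: counting 130 days forward gives 2088-08-07.
`weekday 2` advances to the next Tuesday; 2088-08-07 is a Saturday, so it moves forward to 2088-08-10.

2088-08-10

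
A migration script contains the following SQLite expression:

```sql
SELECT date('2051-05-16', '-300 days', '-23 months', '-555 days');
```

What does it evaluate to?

2047-02-12

Applying '-300 days' to 2051-05-16: counting 300 days back gives 2050-07-20.
Adding -23 months to 2050-07-20 gives 2048-08-20.
Applying '-555 days' to 2048-08-20: counting 555 days back gives 2047-02-12.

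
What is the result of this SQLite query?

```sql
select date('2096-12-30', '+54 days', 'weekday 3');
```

2097-02-27

Applying '+54 days' to 2096-12-30: counting 54 days forward gives 2097-02-22.
`weekday 3` advances to the next Wednesday; 2097-02-22 is a Friday, so it moves forward to 2097-02-27.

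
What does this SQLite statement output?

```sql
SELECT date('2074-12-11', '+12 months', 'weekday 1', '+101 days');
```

2076-03-26

Adding +12 months to 2074-12-11 gives 2075-12-11.
`weekday 1` advances to the next Monday; 2075-12-11 is a Wednesday, so it moves forward to 2075-12-16.
Applying '+101 days' to 2075-12-16: counting 101 days forward gives 2076-03-26.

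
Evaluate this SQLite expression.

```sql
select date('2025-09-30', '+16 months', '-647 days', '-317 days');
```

Adding +16 months to 2025-09-30 gives 2027-01-30.
Applying '-647 days' to 2027-01-30: counting 647 days back gives 2025-04-23.
Applying '-317 days' to 2025-04-23: counting 317 days back gives 2024-06-10.

2024-06-10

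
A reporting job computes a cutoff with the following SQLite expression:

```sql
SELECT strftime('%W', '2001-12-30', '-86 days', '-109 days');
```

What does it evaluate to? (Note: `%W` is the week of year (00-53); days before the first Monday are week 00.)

First apply '-86 days', '-109 days': 2001-12-30 → 2001-06-18.
2001-06-18 is a Monday. SQLite's %W counts Mondays since the year started; the result is 25.

25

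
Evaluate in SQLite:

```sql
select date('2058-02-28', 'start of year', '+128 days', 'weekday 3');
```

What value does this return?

`start of year` rewinds 2058-02-28 to 2058-01-01.
Applying '+128 days' to 2058-01-01: counting 128 days forward gives 2058-05-09.
`weekday 3` advances to the next Wednesday; 2058-05-09 is a Thursday, so it moves forward to 2058-05-15.

2058-05-15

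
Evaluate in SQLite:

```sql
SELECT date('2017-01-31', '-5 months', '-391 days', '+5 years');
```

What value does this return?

Adding -5 months to 2017-01-31 gives 2016-08-31.
Applying '-391 days' to 2016-08-31: counting 391 days back gives 2015-08-06.
Adding +5 years to 2015-08-06 gives 2020-08-06.

2020-08-06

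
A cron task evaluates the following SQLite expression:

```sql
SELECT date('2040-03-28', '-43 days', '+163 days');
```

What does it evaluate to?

Applying '-43 days' to 2040-03-28: counting 43 days back gives 2040-02-14.
Applying '+163 days' to 2040-02-14: counting 163 days forward gives 2040-07-26.

2040-07-26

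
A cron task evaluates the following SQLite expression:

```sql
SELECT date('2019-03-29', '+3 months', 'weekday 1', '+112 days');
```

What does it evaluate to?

Adding +3 months to 2019-03-29 gives 2019-06-29.
`weekday 1` advances to the next Monday; 2019-06-29 is a Saturday, so it moves forward to 2019-07-01.
Applying '+112 days' to 2019-07-01: counting 112 days forward gives 2019-10-21.

2019-10-21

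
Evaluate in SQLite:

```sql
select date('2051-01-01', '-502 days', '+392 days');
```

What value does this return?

2050-09-13

Applying '-502 days' to 2051-01-01: counting 502 days back gives 2049-08-17.
Applying '+392 days' to 2049-08-17: counting 392 days forward gives 2050-09-13.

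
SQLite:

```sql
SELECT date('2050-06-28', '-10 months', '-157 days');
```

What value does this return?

Adding -10 months to 2050-06-28 gives 2049-08-28.
Applying '-157 days' to 2049-08-28: counting 157 days back gives 2049-03-24.

2049-03-24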